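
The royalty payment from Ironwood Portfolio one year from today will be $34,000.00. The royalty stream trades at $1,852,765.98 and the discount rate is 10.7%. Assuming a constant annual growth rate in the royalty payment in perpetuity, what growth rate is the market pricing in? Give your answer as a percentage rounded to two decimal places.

8.86%

P = D₁/(r−g) ⇒ g = r − D₁/P = 0.107 − $34,000.00/$1,852,765.98 = 0.088649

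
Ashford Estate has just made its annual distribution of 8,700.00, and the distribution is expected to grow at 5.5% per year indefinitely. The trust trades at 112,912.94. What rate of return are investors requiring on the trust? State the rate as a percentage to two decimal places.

D₁ = 8,700.00 × 1.055 = 9,178.5000
P = D₁/(r − g) ⇒ r = D₁/P + g = 9,178.5000/112,912.94 + 0.055 = 0.081288 + 0.055 = 0.136288

13.63%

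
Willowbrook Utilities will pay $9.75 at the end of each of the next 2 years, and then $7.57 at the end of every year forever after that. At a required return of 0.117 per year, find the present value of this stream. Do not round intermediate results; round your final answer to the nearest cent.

$68.40

PV of 2-year annuity: $9.75 × [1 − (1+0.117)^−2] / 0.117 = 16.54319
Perpetuity value at year 2: $7.57 / 0.117 = 64.70085
PV of perpetuity: 64.70085 / (1+0.117)^2 = 51.85656
Total PV = 16.54319 + 51.85656 = 68.39974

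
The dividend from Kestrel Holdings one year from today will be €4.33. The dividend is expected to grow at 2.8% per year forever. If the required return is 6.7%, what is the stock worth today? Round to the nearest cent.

Growing perpetuity: P = D₁ / (r − g) = €4.3300 / (0.067 − 0.028) = €111.03

€111.03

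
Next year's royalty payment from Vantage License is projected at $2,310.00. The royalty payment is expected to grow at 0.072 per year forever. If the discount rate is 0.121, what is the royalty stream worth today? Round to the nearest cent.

$47142.86

Growing perpetuity: P = D₁ / (r − g) = $2,310.0000 / (0.121 − 0.072) = $47,142.86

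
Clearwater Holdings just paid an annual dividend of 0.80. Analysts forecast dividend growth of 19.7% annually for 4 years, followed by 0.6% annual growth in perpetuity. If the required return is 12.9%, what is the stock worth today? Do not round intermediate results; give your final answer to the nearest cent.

11.98

D_1 = 0.95760
D_2 = 1.14625
D_3 = 1.37206
D_4 = 1.64235
Terminal value at year 4: TV = D_4×(1+g_2)/(r−g_2) = 1.65221/0.123 = 13.43258
P_0 = D_1/(1+r)^1 + D_2/(1+r)^2 + D_3/(1+r)^3 + D_4/(1+r)^4 + TV/(1+r)^4
    = 0.84818 + 0.89927 + 0.95343 + 1.01086 + 8.26768 = 11.97943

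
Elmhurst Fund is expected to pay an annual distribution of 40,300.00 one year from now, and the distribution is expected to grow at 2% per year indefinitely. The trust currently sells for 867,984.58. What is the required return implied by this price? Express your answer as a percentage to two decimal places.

P = D₁/(r − g) ⇒ r = D₁/P + g = 40,300.0000/867,984.58 + 0.02 = 0.046429 + 0.02 = 0.066429

6.64%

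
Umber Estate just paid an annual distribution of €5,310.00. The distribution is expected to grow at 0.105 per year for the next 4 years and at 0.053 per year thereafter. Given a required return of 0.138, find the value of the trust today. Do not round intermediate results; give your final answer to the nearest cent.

D_1 = 5867.55000
D_2 = 6483.64275
D_3 = 7164.42524
D_4 = 7916.68989
Terminal value at year 4: TV = D_4×(1+g_2)/(r−g_2) = 8336.27445/0.085 = 98073.81709
P_0 = D_1/(1+r)^1 + D_2/(1+r)^2 + D_3/(1+r)^3 + D_4/(1+r)^4 + TV/(1+r)^4
    = 5156.01933 + 5006.50383 + 4861.32402 + 4720.35417 + 58476.85810 = 78221.05945

€78221.06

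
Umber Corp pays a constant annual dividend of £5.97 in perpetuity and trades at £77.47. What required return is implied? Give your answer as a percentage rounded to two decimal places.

P = C/r ⇒ r = C/P = £5.97/£77.47 = 0.077062

7.71%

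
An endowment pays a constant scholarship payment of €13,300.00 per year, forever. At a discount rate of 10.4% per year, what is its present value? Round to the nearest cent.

Level perpetuity: PV = C / r = €13,300.00 / 0.104 = €127,884.62

€127884.62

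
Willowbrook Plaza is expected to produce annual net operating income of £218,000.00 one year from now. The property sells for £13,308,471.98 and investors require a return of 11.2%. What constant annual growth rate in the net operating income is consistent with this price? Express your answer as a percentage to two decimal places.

9.56%

P = D₁/(r−g) ⇒ g = r − D₁/P = 0.112 − £218,000.00/£13,308,471.98 = 0.095619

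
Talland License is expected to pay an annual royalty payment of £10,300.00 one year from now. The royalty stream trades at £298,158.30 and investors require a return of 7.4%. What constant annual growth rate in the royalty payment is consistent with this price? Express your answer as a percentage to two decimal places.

P = D₁/(r−g) ⇒ g = r − D₁/P = 0.074 − £10,300.00/£298,158.30 = 0.039455

3.95%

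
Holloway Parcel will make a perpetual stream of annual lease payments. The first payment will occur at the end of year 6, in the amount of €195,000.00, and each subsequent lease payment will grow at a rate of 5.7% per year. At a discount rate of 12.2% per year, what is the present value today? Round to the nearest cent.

Value at end of year 5: C₁ / (r − g) = €195,000.00 / (0.122 − 0.057) = €3,000,000.0000
Discount to today: PV = €3,000,000.0000 / (1 + 0.122)^5 = €3,000,000.0000 / 1.778133 = €1,687,162.72

€1687162.72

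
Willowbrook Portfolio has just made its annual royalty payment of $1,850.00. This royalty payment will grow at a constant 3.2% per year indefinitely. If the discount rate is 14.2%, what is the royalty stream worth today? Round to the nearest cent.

D₁ = D₀ × (1 + g) = $1,850.00 × 1.032 = $1,909.2000
Growing perpetuity: P = D₁ / (r − g) = $1,909.2000 / (0.142 − 0.032) = $17,356.36

$17356.36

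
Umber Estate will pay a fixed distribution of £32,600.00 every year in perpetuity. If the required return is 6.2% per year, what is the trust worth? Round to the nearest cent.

£525806.45

Level perpetuity: PV = C / r = £32,600.00 / 0.062 = £525,806.45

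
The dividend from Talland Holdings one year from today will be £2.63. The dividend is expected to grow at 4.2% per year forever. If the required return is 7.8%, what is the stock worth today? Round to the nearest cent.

£73.06

Growing perpetuity: P = D₁ / (r − g) = £2.6300 / (0.078 − 0.042) = £73.06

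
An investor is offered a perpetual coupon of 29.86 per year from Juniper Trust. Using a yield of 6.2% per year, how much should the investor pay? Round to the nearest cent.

481.61

Level perpetuity: PV = C / r = 29.86 / 0.062 = 481.61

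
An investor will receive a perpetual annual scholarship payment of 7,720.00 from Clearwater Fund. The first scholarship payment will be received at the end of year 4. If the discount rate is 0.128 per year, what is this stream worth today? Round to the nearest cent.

Value at end of year 3: C / r = 7,720.00 / 0.128 = 60,312.5000
Discount to today: PV = 60,312.5000 / (1 + 0.128)^3 = 60,312.5000 / 1.435249 = 42,022.32

42022.32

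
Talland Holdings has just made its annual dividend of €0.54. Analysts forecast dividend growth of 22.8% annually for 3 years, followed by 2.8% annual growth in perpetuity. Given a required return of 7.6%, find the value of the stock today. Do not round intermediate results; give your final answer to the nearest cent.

D_1 = 0.66312
D_2 = 0.81431
D_3 = 0.99997
Terminal value at year 3: TV = D_3×(1+g_2)/(r−g_2) = 1.02797/0.048 = 21.41612
P_0 = D_1/(1+r)^1 + D_2/(1+r)^2 + D_3/(1+r)^3 + TV/(1+r)^3
    = 0.61628 + 0.70334 + 0.80270 + 17.19111 = 19.31343

€19.31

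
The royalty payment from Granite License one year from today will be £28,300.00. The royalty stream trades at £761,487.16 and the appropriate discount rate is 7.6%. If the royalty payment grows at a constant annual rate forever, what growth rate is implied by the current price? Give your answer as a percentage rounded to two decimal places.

3.88%

P = D₁/(r−g) ⇒ g = r − D₁/P = 0.076 − £28,300.00/£761,487.16 = 0.038836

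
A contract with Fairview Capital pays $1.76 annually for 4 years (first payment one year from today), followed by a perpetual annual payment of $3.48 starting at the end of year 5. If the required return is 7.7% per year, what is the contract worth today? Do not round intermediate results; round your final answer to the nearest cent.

$39.46

PV of 4-year annuity: $1.76 × [1 − (1+0.077)^−4] / 0.077 = 5.86848
Perpetuity value at year 4: $3.48 / 0.077 = 45.19481
PV of perpetuity: 45.19481 / (1+0.077)^4 = 33.59121
Total PV = 5.86848 + 33.59121 = 39.45970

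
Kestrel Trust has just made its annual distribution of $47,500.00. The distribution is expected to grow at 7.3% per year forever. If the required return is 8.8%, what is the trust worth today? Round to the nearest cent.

D₁ = D₀ × (1 + g) = $47,500.00 × 1.073 = $50,967.5000
Growing perpetuity: P = D₁ / (r − g) = $50,967.5000 / (0.088 − 0.073) = $3,397,833.33

$3397833.33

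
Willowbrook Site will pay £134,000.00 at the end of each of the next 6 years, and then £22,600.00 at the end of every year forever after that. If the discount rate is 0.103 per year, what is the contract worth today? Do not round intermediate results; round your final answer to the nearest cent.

£700357.65

PV of 6-year annuity: £134,000.00 × [1 − (1+0.103)^−6] / 0.103 = 578509.72223
Perpetuity value at year 6: £22,600.00 / 0.103 = 219417.47573
PV of perpetuity: 219417.47573 / (1+0.103)^6 = 121847.92556
Total PV = 578509.72223 + 121847.92556 = 700357.64779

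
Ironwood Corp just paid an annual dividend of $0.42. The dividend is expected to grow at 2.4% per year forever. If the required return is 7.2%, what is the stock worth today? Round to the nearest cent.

D₁ = D₀ × (1 + g) = $0.42 × 1.024 = $0.4301
Growing perpetuity: P = D₁ / (r − g) = $0.4301 / (0.072 − 0.024) = $8.96

$8.96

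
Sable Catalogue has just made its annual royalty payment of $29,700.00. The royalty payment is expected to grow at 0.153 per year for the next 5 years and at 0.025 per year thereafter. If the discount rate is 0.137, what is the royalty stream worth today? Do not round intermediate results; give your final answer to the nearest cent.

D_1 = 34244.10000
D_2 = 39483.44730
D_3 = 45524.41474
D_4 = 52489.65019
D_5 = 60520.56667
Terminal value at year 5: TV = D_5×(1+g_2)/(r−g_2) = 62033.58084/0.112 = 553871.25748
P_0 = D_1/(1+r)^1 + D_2/(1+r)^2 + D_3/(1+r)^3 + D_4/(1+r)^4 + D_5/(1+r)^5 + TV/(1+r)^5
    = 30117.94195 + 30541.76523 + 30971.55261 + 31407.38800 + 31849.35652 + 291478.48602 = 446366.49034

$446366.49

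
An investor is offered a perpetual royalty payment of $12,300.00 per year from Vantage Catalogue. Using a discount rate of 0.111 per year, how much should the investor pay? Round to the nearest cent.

$110810.81

Level perpetuity: PV = C / r = $12,300.00 / 0.111 = $110,810.81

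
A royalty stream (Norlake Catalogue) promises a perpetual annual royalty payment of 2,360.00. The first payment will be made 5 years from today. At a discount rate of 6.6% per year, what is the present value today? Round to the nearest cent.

27691.04

Value at end of year 4: C / r = 2,360.00 / 0.066 = 35,757.5758
Discount to today: PV = 35,757.5758 / (1 + 0.066)^4 = 35,757.5758 / 1.291305 = 27,691.04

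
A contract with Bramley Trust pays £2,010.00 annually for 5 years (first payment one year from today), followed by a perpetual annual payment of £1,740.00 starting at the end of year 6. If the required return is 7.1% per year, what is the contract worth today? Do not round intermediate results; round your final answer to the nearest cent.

PV of 5-year annuity: £2,010.00 × [1 − (1+0.071)^−5] / 0.071 = 8219.37723
Perpetuity value at year 5: £1,740.00 / 0.071 = 24507.04225
PV of perpetuity: 24507.04225 / (1+0.071)^5 = 17391.76047
Total PV = 8219.37723 + 17391.76047 = 25611.13770

£25611.14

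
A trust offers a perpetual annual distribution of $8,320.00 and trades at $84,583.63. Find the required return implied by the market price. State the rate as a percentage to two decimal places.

P = C/r ⇒ r = C/P = $8,320.00/$84,583.63 = 0.098364

9.84%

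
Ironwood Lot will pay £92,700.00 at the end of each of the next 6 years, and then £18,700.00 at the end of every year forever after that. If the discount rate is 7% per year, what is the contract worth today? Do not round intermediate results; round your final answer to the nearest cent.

PV of 6-year annuity: £92,700.00 × [1 − (1+0.07)^−6] / 0.07 = 441858.22646
Perpetuity value at year 6: £18,700.00 / 0.07 = 267142.85714
PV of perpetuity: 267142.85714 / (1+0.07)^6 = 178008.56551
Total PV = 441858.22646 + 178008.56551 = 619866.79197

£619866.79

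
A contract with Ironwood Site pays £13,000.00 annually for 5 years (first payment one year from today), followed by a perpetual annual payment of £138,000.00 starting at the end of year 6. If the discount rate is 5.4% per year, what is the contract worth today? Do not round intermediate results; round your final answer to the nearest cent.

PV of 5-year annuity: £13,000.00 × [1 − (1+0.054)^−5] / 0.054 = 55666.26062
Perpetuity value at year 5: £138,000.00 / 0.054 = 2555555.55556
PV of perpetuity: 2555555.55556 / (1+0.054)^5 = 1964636.78893
Total PV = 55666.26062 + 1964636.78893 = 2020303.04955

£2020303.05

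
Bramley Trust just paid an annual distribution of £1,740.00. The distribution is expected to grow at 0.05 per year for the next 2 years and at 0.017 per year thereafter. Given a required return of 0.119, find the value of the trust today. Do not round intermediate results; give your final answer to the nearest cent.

£18439.99

D_1 = 1827.00000
D_2 = 1918.35000
Terminal value at year 2: TV = D_2×(1+g_2)/(r−g_2) = 1950.96195/0.102 = 19127.07794
P_0 = D_1/(1+r)^1 + D_2/(1+r)^2 + TV/(1+r)^2
    = 1632.70777 + 1532.03142 + 15275.25449 = 18439.99369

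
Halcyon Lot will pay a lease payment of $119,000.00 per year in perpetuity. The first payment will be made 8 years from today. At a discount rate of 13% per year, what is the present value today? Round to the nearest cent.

Value at end of year 7: C / r = $119,000.00 / 0.13 = $915,384.6154
Discount to today: PV = $915,384.6154 / (1 + 0.13)^7 = $915,384.6154 / 2.352605 = $389,093.97

$389093.97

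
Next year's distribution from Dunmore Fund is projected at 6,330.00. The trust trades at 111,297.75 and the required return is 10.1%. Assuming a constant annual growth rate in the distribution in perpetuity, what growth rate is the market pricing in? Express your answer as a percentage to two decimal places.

4.41%

P = D₁/(r−g) ⇒ g = r − D₁/P = 0.101 − 6,330.00/111,297.75 = 0.044126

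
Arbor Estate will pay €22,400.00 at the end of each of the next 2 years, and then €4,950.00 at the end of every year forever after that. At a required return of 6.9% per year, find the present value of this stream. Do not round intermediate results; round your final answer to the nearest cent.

PV of 2-year annuity: €22,400.00 × [1 − (1+0.069)^−2] / 0.069 = 40555.81176
Perpetuity value at year 2: €4,950.00 / 0.069 = 71739.13043
PV of perpetuity: 71739.13043 / (1+0.069)^2 = 62777.02025
Total PV = 40555.81176 + 62777.02025 = 103332.83200

€103332.83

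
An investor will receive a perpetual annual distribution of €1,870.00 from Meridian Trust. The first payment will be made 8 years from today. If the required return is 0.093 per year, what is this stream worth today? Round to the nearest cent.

Value at end of year 7: C / r = €1,870.00 / 0.093 = €20,107.5269
Discount to today: PV = €20,107.5269 / (1 + 0.093)^7 = €20,107.5269 / 1.863550 = €10,789.90

€10789.90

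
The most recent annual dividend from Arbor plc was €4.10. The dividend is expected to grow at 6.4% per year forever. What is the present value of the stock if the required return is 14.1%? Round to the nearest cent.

€56.65

D₁ = D₀ × (1 + g) = €4.10 × 1.064 = €4.3624
Growing perpetuity: P = D₁ / (r − g) = €4.3624 / (0.141 − 0.064) = €56.65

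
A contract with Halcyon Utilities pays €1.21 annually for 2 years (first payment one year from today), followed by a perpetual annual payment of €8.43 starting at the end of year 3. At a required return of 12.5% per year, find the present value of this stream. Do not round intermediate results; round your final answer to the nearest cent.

€55.32

PV of 2-year annuity: €1.21 × [1 − (1+0.125)^−2] / 0.125 = 2.03160
Perpetuity value at year 2: €8.43 / 0.125 = 67.44000
PV of perpetuity: 67.44000 / (1+0.125)^2 = 53.28593
Total PV = 2.03160 + 53.28593 = 55.31753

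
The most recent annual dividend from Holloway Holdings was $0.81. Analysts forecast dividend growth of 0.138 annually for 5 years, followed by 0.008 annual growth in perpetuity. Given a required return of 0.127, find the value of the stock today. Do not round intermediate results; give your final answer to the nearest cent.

D_1 = 0.92178
D_2 = 1.04899
D_3 = 1.19375
D_4 = 1.35848
D_5 = 1.54595
Terminal value at year 5: TV = D_5×(1+g_2)/(r−g_2) = 1.55832/0.119 = 13.09513
P_0 = D_1/(1+r)^1 + D_2/(1+r)^2 + D_3/(1+r)^3 + D_4/(1+r)^4 + D_5/(1+r)^5 + TV/(1+r)^5
    = 0.81791 + 0.82589 + 0.83395 + 0.84209 + 0.85031 + 7.20262 = 11.37276

$11.37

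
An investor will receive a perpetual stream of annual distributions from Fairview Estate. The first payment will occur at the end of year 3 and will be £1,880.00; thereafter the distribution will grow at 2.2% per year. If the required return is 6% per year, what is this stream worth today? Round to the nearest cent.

£44031.40

Value at end of year 2: C₁ / (r − g) = £1,880.00 / (0.06 − 0.022) = £49,473.6842
Discount to today: PV = £49,473.6842 / (1 + 0.06)^2 = £49,473.6842 / 1.123600 = £44,031.40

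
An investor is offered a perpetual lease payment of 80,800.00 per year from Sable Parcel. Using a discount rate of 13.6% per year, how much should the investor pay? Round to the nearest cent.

Level perpetuity: PV = C / r = 80,800.00 / 0.136 = 594,117.65

594117.65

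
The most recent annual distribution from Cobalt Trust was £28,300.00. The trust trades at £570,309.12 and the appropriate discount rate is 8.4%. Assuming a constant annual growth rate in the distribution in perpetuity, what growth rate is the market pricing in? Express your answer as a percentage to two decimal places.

P = D₀(1+g)/(r−g) ⇒ P(r−g) = D₀(1+g) ⇒ g(P+D₀) = P·r − D₀
g = (P·r − D₀)/(P + D₀) = (£570,309.12×0.084 − £28,300.00) / (£570,309.12 + £28,300.00) = 0.032753

3.28%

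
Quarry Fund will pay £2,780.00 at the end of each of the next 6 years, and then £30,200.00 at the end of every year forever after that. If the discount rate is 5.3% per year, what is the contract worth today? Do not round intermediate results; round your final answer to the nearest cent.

PV of 6-year annuity: £2,780.00 × [1 − (1+0.053)^−6] / 0.053 = 13976.05204
Perpetuity value at year 6: £30,200.00 / 0.053 = 569811.32075
PV of perpetuity: 569811.32075 / (1+0.053)^6 = 417985.14386
Total PV = 13976.05204 + 417985.14386 = 431961.19591

£431961.20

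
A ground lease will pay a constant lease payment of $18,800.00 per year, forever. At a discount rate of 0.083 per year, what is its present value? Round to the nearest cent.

Level perpetuity: PV = C / r = $18,800.00 / 0.083 = $226,506.02

$226506.02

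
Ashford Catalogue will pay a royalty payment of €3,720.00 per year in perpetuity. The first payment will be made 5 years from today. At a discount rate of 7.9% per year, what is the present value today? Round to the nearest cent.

€34740.02

Value at end of year 4: C / r = €3,720.00 / 0.079 = €47,088.6076
Discount to today: PV = €47,088.6076 / (1 + 0.079)^4 = €47,088.6076 / 1.355457 = €34,740.02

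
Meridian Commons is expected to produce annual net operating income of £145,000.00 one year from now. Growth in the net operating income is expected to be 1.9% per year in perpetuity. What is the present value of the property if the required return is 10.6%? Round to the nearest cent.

Growing perpetuity: P = D₁ / (r − g) = £145,000.0000 / (0.106 − 0.019) = £1,666,666.67

£1666666.67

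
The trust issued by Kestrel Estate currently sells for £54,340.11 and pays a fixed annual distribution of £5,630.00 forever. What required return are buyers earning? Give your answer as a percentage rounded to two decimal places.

10.36%

P = C/r ⇒ r = C/P = £5,630.00/£54,340.11 = 0.103607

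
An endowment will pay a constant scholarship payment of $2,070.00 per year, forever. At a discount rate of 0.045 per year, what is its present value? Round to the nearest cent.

$46000.00

Level perpetuity: PV = C / r = $2,070.00 / 0.045 = $46,000.00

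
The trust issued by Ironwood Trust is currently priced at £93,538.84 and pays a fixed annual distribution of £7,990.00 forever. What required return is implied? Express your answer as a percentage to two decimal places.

8.54%

P = C/r ⇒ r = C/P = £7,990.00/£93,538.84 = 0.085419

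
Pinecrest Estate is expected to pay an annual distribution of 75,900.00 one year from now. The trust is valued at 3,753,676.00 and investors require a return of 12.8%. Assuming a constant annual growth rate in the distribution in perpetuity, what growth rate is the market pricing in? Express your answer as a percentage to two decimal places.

P = D₁/(r−g) ⇒ g = r − D₁/P = 0.128 − 75,900.00/3,753,676.00 = 0.107780

10.78%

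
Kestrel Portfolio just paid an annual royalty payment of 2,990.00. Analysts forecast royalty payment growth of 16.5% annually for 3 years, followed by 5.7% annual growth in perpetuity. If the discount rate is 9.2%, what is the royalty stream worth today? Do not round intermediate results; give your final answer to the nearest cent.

119868.42

D_1 = 3483.35000
D_2 = 4058.10275
D_3 = 4727.68970
Terminal value at year 3: TV = D_3×(1+g_2)/(r−g_2) = 4997.16802/0.035 = 142776.22905
P_0 = D_1/(1+r)^1 + D_2/(1+r)^2 + D_3/(1+r)^3 + TV/(1+r)^3
    = 3189.88095 + 3403.12391 + 3630.62212 + 109644.78802 = 119868.41500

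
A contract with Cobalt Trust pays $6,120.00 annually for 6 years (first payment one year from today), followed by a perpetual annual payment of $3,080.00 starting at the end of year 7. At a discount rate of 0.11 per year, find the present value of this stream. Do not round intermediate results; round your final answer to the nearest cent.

$40860.84

PV of 6-year annuity: $6,120.00 × [1 − (1+0.11)^−6] / 0.11 = 25890.89166
Perpetuity value at year 6: $3,080.00 / 0.11 = 28000.00000
PV of perpetuity: 28000.00000 / (1+0.11)^6 = 14969.94341
Total PV = 25890.89166 + 14969.94341 = 40860.83508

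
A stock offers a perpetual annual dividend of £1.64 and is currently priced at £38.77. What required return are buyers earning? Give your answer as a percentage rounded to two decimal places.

P = C/r ⇒ r = C/P = £1.64/£38.77 = 0.042301

4.23%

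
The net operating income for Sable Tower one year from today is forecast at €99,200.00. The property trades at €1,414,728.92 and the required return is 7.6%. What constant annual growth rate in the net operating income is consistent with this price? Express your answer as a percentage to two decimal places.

P = D₁/(r−g) ⇒ g = r − D₁/P = 0.076 − €99,200.00/€1,414,728.92 = 0.005881

0.59%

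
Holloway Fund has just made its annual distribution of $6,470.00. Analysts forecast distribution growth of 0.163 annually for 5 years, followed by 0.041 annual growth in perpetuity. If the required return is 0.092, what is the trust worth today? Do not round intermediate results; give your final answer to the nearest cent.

$220189.27

D_1 = 7524.61000
D_2 = 8751.12143
D_3 = 10177.55422
D_4 = 11836.49556
D_5 = 13765.84434
Terminal value at year 5: TV = D_5×(1+g_2)/(r−g_2) = 14330.24396/0.051 = 280985.17560
P_0 = D_1/(1+r)^1 + D_2/(1+r)^2 + D_3/(1+r)^3 + D_4/(1+r)^4 + D_5/(1+r)^5 + TV/(1+r)^5
    = 6890.66850 + 7338.68815 + 7815.83729 + 8324.00986 + 8865.22296 + 180954.84508 = 220189.27185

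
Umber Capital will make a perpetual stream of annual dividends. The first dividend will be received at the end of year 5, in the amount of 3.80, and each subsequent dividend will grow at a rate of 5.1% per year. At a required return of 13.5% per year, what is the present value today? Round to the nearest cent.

Value at end of year 4: C₁ / (r − g) = 3.80 / (0.135 − 0.051) = 45.2381
Discount to today: PV = 45.2381 / (1 + 0.135)^4 = 45.2381 / 1.659524 = 27.26

27.26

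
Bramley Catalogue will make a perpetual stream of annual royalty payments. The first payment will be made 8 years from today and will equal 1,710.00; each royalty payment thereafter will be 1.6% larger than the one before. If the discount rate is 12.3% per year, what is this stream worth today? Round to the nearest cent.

Value at end of year 7: C₁ / (r − g) = 1,710.00 / (0.123 − 0.016) = 15,981.3084
Discount to today: PV = 15,981.3084 / (1 + 0.123)^7 = 15,981.3084 / 2.252466 = 7,095.03

7095.03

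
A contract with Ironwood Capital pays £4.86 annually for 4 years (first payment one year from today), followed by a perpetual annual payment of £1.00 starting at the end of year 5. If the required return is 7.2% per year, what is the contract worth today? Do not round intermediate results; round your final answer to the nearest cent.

PV of 4-year annuity: £4.86 × [1 − (1+0.072)^−4] / 0.072 = 16.38779
Perpetuity value at year 4: £1.00 / 0.072 = 13.88889
PV of perpetuity: 13.88889 / (1+0.072)^4 = 10.51691
Total PV = 16.38779 + 10.51691 = 26.90471

£26.90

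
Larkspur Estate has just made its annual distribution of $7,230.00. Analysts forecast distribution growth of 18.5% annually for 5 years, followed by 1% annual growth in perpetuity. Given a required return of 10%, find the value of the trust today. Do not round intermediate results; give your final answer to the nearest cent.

D_1 = 8567.55000
D_2 = 10152.54675
D_3 = 12030.76790
D_4 = 14256.45996
D_5 = 16893.90505
Terminal value at year 5: TV = D_5×(1+g_2)/(r−g_2) = 17062.84410/0.09 = 189587.15670
P_0 = D_1/(1+r)^1 + D_2/(1+r)^2 + D_3/(1+r)^3 + D_4/(1+r)^4 + D_5/(1+r)^5 + TV/(1+r)^5
    = 7788.68182 + 8390.53450 + 9038.89399 + 9737.35398 + 10489.78588 + 117718.70817 = 163163.95834

$163163.96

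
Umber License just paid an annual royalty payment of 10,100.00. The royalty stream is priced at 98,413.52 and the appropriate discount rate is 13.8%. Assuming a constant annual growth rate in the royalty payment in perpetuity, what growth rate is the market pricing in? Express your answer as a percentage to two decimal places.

P = D₀(1+g)/(r−g) ⇒ P(r−g) = D₀(1+g) ⇒ g(P+D₀) = P·r − D₀
g = (P·r − D₀)/(P + D₀) = (98,413.52×0.138 − 10,100.00) / (98,413.52 + 10,100.00) = 0.032080

3.21%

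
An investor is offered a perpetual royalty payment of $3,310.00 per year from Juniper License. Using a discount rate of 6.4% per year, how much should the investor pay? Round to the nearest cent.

Level perpetuity: PV = C / r = $3,310.00 / 0.064 = $51,718.75

$51718.75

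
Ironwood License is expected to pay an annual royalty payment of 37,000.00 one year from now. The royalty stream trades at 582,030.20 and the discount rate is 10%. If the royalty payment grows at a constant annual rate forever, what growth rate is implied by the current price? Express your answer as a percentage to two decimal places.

P = D₁/(r−g) ⇒ g = r − D₁/P = 0.1 − 37,000.00/582,030.20 = 0.036429

3.64%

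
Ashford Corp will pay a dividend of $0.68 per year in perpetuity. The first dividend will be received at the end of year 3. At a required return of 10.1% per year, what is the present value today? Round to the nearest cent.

$5.55

Value at end of year 2: C / r = $0.68 / 0.101 = $6.7327
Discount to today: PV = $6.7327 / (1 + 0.101)^2 = $6.7327 / 1.212201 = $5.55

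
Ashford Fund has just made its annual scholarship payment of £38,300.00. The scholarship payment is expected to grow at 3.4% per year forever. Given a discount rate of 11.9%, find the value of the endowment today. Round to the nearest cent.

D₁ = D₀ × (1 + g) = £38,300.00 × 1.034 = £39,602.2000
Growing perpetuity: P = D₁ / (r − g) = £39,602.2000 / (0.119 − 0.034) = £465,908.24

£465908.24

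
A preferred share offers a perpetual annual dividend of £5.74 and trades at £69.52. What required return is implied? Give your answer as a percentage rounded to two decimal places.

8.26%

P = C/r ⇒ r = C/P = £5.74/£69.52 = 0.082566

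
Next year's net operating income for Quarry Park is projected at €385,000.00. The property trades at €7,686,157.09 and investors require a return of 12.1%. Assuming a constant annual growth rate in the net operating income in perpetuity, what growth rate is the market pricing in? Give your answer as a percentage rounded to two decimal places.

P = D₁/(r−g) ⇒ g = r − D₁/P = 0.121 − €385,000.00/€7,686,157.09 = 0.070910

7.09%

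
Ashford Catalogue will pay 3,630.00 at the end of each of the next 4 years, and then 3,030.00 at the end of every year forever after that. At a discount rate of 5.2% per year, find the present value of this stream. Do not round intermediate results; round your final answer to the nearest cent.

PV of 4-year annuity: 3,630.00 × [1 − (1+0.052)^−4] / 0.052 = 12812.22456
Perpetuity value at year 4: 3,030.00 / 0.052 = 58269.23077
PV of perpetuity: 58269.23077 / (1+0.052)^4 = 47574.72927
Total PV = 12812.22456 + 47574.72927 = 60386.95384

60386.95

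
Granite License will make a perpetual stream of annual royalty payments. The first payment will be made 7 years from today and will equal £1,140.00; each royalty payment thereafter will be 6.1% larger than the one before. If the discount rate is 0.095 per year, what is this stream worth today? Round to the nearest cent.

Value at end of year 6: C₁ / (r − g) = £1,140.00 / (0.095 − 0.061) = £33,529.4118
Discount to today: PV = £33,529.4118 / (1 + 0.095)^6 = £33,529.4118 / 1.723791 = £19,450.97

£19450.97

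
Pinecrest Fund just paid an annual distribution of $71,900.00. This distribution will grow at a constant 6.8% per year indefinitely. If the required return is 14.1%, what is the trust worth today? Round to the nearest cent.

D₁ = D₀ × (1 + g) = $71,900.00 × 1.068 = $76,789.2000
Growing perpetuity: P = D₁ / (r − g) = $76,789.2000 / (0.141 − 0.068) = $1,051,906.85

$1051906.85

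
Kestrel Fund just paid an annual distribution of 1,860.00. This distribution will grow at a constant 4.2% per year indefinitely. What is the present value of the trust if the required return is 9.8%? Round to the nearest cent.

34609.29

D₁ = D₀ × (1 + g) = 1,860.00 × 1.042 = 1,938.1200
Growing perpetuity: P = D₁ / (r − g) = 1,938.1200 / (0.098 − 0.042) = 34,609.29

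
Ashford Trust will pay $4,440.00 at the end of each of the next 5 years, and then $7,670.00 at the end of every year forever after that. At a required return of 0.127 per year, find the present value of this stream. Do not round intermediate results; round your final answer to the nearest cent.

$48949.39

PV of 5-year annuity: $4,440.00 × [1 − (1+0.127)^−5] / 0.127 = 15731.49844
Perpetuity value at year 5: $7,670.00 / 0.127 = 60393.70079
PV of perpetuity: 60393.70079 / (1+0.127)^5 = 33217.89154
Total PV = 15731.49844 + 33217.89154 = 48949.38998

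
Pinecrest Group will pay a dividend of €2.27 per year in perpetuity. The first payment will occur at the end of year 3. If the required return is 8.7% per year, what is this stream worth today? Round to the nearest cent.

Value at end of year 2: C / r = €2.27 / 0.087 = €26.0920
Discount to today: PV = €26.0920 / (1 + 0.087)^2 = €26.0920 / 1.181569 = €22.08

€22.08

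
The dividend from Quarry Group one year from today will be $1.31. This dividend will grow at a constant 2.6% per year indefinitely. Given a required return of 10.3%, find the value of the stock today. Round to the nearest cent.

$17.01

Growing perpetuity: P = D₁ / (r − g) = $1.3100 / (0.103 − 0.026) = $17.01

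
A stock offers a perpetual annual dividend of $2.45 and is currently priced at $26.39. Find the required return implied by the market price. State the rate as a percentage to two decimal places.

9.28%

P = C/r ⇒ r = C/P = $2.45/$26.39 = 0.092838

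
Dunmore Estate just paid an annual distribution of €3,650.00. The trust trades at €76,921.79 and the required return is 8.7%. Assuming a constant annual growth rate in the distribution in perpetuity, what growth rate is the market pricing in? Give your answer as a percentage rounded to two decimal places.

P = D₀(1+g)/(r−g) ⇒ P(r−g) = D₀(1+g) ⇒ g(P+D₀) = P·r − D₀
g = (P·r − D₀)/(P + D₀) = (€76,921.79×0.087 − €3,650.00) / (€76,921.79 + €3,650.00) = 0.037758

3.78%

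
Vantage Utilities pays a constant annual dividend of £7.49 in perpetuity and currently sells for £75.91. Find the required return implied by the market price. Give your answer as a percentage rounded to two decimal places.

P = C/r ⇒ r = C/P = £7.49/£75.91 = 0.098669

9.87%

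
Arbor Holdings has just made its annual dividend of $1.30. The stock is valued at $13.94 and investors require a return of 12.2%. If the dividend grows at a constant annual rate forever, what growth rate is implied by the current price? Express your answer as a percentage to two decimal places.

2.63%

P = D₀(1+g)/(r−g) ⇒ P(r−g) = D₀(1+g) ⇒ g(P+D₀) = P·r − D₀
g = (P·r − D₀)/(P + D₀) = ($13.94×0.122 − $1.30) / ($13.94 + $1.30) = 0.026291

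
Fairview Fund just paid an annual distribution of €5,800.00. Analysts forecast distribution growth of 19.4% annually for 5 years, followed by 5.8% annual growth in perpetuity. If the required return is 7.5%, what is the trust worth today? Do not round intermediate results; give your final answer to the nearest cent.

D_1 = 6925.20000
D_2 = 8268.68880
D_3 = 9872.81443
D_4 = 11788.14043
D_5 = 14075.03967
Terminal value at year 5: TV = D_5×(1+g_2)/(r−g_2) = 14891.39197/0.017 = 875964.23350
P_0 = D_1/(1+r)^1 + D_2/(1+r)^2 + D_3/(1+r)^3 + D_4/(1+r)^4 + D_5/(1+r)^5 + TV/(1+r)^5
    = 6442.04651 + 7155.16608 + 7947.22632 + 8826.96580 + 9804.09038 + 610160.44848 = 650335.94357

€650335.94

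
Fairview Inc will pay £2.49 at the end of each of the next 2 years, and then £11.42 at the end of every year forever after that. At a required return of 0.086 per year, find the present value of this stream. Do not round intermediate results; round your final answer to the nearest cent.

PV of 2-year annuity: £2.49 × [1 − (1+0.086)^−2] / 0.086 = 4.40407
Perpetuity value at year 2: £11.42 / 0.086 = 132.79070
PV of perpetuity: 132.79070 / (1+0.086)^2 = 112.59212
Total PV = 4.40407 + 112.59212 = 116.99619

£117.00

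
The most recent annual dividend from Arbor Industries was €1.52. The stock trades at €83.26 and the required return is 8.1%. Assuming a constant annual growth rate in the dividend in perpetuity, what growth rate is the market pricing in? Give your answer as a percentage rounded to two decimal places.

6.16%

P = D₀(1+g)/(r−g) ⇒ P(r−g) = D₀(1+g) ⇒ g(P+D₀) = P·r − D₀
g = (P·r − D₀)/(P + D₀) = (€83.26×0.081 − €1.52) / (€83.26 + €1.52) = 0.061619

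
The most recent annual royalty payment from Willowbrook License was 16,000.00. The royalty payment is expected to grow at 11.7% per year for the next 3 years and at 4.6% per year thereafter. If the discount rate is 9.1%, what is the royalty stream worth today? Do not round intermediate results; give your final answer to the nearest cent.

D_1 = 17872.00000
D_2 = 19963.02400
D_3 = 22298.69781
Terminal value at year 3: TV = D_3×(1+g_2)/(r−g_2) = 23324.43791/0.045 = 518320.84238
P_0 = D_1/(1+r)^1 + D_2/(1+r)^2 + D_3/(1+r)^3 + TV/(1+r)^3
    = 16381.30156 + 16771.69005 + 17171.38202 + 399139.23535 = 449463.60898

449463.61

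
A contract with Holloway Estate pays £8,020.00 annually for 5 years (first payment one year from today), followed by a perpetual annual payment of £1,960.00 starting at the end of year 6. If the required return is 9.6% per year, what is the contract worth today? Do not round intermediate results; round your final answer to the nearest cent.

PV of 5-year annuity: £8,020.00 × [1 − (1+0.096)^−5] / 0.096 = 30715.34585
Perpetuity value at year 5: £1,960.00 / 0.096 = 20416.66667
PV of perpetuity: 20416.66667 / (1+0.096)^5 = 12910.17317
Total PV = 30715.34585 + 12910.17317 = 43625.51902

£43625.52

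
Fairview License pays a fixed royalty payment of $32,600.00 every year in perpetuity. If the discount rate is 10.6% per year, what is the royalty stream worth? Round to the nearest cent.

Level perpetuity: PV = C / r = $32,600.00 / 0.106 = $307,547.17

$307547.17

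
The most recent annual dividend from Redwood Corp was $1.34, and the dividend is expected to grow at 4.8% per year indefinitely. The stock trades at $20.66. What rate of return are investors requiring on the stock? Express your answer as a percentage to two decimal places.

11.60%

D₁ = $1.34 × 1.048 = $1.4043
P = D₁/(r − g) ⇒ r = D₁/P + g = $1.4043/$20.66 + 0.048 = 0.067973 + 0.048 = 0.115973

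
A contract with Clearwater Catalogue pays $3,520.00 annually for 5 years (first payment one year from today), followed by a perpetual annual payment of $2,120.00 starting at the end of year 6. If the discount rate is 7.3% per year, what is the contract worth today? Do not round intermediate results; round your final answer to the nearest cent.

PV of 5-year annuity: $3,520.00 × [1 − (1+0.073)^−5] / 0.073 = 14317.50017
Perpetuity value at year 5: $2,120.00 / 0.073 = 29041.09589
PV of perpetuity: 29041.09589 / (1+0.073)^5 = 20418.05602
Total PV = 14317.50017 + 20418.05602 = 34735.55618

$34735.56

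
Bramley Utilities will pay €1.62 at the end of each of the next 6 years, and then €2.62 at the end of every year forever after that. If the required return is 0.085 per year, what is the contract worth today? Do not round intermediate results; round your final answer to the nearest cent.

€26.27

PV of 6-year annuity: €1.62 × [1 − (1+0.085)^−6] / 0.085 = 7.37681
Perpetuity value at year 6: €2.62 / 0.085 = 30.82353
PV of perpetuity: 30.82353 / (1+0.085)^6 = 18.89313
Total PV = 7.37681 + 18.89313 = 26.26994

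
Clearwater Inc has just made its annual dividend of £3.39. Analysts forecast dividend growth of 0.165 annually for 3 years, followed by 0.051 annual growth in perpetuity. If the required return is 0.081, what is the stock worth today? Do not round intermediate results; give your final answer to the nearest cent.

D_1 = 3.94935
D_2 = 4.60099
D_3 = 5.36016
Terminal value at year 3: TV = D_3×(1+g_2)/(r−g_2) = 5.63352/0.03 = 187.78415
P_0 = D_1/(1+r)^1 + D_2/(1+r)^2 + D_3/(1+r)^3 + TV/(1+r)^3
    = 3.65342 + 3.93731 + 4.24327 + 148.65580 = 160.48980

£160.49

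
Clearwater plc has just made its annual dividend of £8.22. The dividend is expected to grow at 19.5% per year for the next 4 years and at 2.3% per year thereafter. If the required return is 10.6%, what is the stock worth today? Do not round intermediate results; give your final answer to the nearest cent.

£178.13

D_1 = 9.82290
D_2 = 11.73837
D_3 = 14.02735
D_4 = 16.76268
Terminal value at year 4: TV = D_4×(1+g_2)/(r−g_2) = 17.14822/0.083 = 206.60507
P_0 = D_1/(1+r)^1 + D_2/(1+r)^2 + D_3/(1+r)^3 + D_4/(1+r)^4 + TV/(1+r)^4
    = 8.88146 + 9.59616 + 10.36836 + 11.20271 + 138.07672 = 178.12541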